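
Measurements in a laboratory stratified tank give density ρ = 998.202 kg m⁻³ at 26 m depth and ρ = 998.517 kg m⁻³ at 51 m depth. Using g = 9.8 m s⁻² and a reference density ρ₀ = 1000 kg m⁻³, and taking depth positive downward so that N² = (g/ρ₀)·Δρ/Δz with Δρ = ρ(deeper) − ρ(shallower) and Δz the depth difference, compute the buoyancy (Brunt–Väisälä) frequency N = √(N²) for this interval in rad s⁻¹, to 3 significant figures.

Δρ = 998.517 − 998.202 = 0.315 kg m⁻³ over Δz = 51 − 26 = 25 m.
N² = (9.8/1000) × (0.315/25) = 1.2348 × 10⁻⁴ s⁻².
N = √(1.2348 × 10⁻⁴) = 0.011112 rad s⁻¹ ≈ 0.0111 rad s⁻¹.

0.0111 rad s⁻¹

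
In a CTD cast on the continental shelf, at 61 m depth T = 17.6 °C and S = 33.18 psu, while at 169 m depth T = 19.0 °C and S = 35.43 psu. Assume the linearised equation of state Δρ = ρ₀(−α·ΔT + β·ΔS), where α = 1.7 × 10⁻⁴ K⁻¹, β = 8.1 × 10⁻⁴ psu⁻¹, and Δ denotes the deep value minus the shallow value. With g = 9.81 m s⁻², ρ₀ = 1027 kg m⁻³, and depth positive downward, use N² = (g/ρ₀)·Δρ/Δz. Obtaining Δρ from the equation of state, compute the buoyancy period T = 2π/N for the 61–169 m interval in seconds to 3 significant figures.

524 s

ΔT = +1.4 K, ΔS = +2.25 psu (deep − shallow).
Δρ/ρ₀ = −αΔT + βΔS = -2.38 × 10⁻⁴ + 1.8225 × 10⁻³ = 1.5845 × 10⁻³, so Δρ ≈ 1.627 kg m⁻³.
N² = (g/ρ₀)·Δρ/Δz = g·(Δρ/ρ₀)/Δz = 9.81 × 1.5845 × 10⁻³ / 108 = 1.4393 × 10⁻⁴ s⁻².
N = √(1.4393 × 10⁻⁴) = 0.011997 rad s⁻¹ → T = 2π/N = 523.73 s ≈ 524 s.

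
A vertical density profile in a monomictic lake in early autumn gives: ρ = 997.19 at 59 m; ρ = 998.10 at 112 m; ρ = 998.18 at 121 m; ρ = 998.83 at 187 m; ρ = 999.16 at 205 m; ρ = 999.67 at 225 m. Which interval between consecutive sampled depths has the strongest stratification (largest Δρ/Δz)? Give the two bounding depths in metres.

205–225 m

Compute the density gradient over each adjacent pair:
  59–112 m: Δρ/Δz = 0.91/53 = 0.017 kg m⁻⁴
  112–121 m: Δρ/Δz = 0.08/9 = 8.9 × 10⁻³ kg m⁻⁴
  121–187 m: Δρ/Δz = 0.65/66 = 9.8 × 10⁻³ kg m⁻⁴
  187–205 m: Δρ/Δz = 0.33/18 = 0.018 kg m⁻⁴
  205–225 m: Δρ/Δz = 0.51/20 = 0.026 kg m⁻⁴
The largest gradient is in the 205–225 m interval — the pycnocline.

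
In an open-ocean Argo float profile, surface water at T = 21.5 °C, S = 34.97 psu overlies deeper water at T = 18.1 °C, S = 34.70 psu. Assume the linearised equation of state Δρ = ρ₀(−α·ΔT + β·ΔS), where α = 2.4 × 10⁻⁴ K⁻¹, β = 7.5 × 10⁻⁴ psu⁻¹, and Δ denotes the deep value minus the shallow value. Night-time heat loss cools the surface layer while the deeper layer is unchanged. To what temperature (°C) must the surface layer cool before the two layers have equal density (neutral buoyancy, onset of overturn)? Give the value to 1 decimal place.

Neutral buoyancy requires Δρ = 0, i.e. −α(T_deep − T_surf′) + β(S_deep − S_surf) = 0.
T_surf′ = T_deep − (β/α)·ΔS = 18.1 − (7.5 × 10⁻⁴/2.4 × 10⁻⁴)·(-0.27) = 18.944 °C.
Cooling required: 21.5 − (18.944) = 2.556 °C.

18.9 °C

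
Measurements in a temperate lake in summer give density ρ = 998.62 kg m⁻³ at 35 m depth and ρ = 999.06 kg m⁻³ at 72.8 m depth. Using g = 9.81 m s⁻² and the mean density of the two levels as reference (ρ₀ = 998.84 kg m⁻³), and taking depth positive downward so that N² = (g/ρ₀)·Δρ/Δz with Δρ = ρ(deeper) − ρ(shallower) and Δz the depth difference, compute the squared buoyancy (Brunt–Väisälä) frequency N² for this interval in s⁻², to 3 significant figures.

1.14 × 10⁻⁴ s⁻²

Δρ = 999.06 − 998.62 = 0.44 kg m⁻³ over Δz = 72.8 − 35 = 37.8 m.
N² = (9.81/998.84) × (0.44/37.8) = 1.1432 × 10⁻⁴ s⁻² ≈ 1.14 × 10⁻⁴ s⁻².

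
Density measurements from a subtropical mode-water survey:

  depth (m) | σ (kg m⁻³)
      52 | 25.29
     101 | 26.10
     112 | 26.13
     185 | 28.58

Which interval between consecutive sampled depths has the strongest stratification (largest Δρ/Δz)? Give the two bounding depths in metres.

112–185 m

Compute the density gradient over each adjacent pair:
  52–101 m: Δρ/Δz = 0.81/49 = 0.017 kg m⁻⁴
  101–112 m: Δρ/Δz = 0.03/11 = 2.7 × 10⁻³ kg m⁻⁴
  112–185 m: Δρ/Δz = 2.45/73 = 0.034 kg m⁻⁴
The largest gradient is in the 112–185 m interval — the pycnocline.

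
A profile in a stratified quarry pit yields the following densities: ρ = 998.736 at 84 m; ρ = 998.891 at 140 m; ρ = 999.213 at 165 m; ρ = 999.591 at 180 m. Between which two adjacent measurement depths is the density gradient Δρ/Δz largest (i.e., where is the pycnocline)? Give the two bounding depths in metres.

165–180 m

Compute the density gradient over each adjacent pair:
  84–140 m: Δρ/Δz = 0.155/56 = 2.8 × 10⁻³ kg m⁻⁴
  140–165 m: Δρ/Δz = 0.322/25 = 0.013 kg m⁻⁴
  165–180 m: Δρ/Δz = 0.378/15 = 0.025 kg m⁻⁴
The largest gradient is in the 165–180 m interval — the pycnocline.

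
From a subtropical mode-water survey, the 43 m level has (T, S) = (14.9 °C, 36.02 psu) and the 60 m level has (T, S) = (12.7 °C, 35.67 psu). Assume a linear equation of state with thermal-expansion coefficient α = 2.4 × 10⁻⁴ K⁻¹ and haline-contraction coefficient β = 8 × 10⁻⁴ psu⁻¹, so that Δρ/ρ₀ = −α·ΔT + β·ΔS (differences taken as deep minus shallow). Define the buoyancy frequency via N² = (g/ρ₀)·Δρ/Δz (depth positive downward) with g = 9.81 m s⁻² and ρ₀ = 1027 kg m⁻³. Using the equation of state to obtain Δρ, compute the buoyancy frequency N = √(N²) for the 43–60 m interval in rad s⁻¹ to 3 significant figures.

ΔT = -2.2 K, ΔS = -0.35 psu (deep − shallow).
Δρ/ρ₀ = −αΔT + βΔS = 5.28 × 10⁻⁴ − 2.80 × 10⁻⁴ = 2.48 × 10⁻⁴, so Δρ ≈ 0.2547 kg m⁻³.
N² = (g/ρ₀)·Δρ/Δz = g·(Δρ/ρ₀)/Δz = 9.81 × 2.48 × 10⁻⁴ / 17 = 1.4311 × 10⁻⁴ s⁻².
N = √(1.4311 × 10⁻⁴) = 0.011963 rad s⁻¹ ≈ 0.0120 rad s⁻¹.

0.0120 rad s⁻¹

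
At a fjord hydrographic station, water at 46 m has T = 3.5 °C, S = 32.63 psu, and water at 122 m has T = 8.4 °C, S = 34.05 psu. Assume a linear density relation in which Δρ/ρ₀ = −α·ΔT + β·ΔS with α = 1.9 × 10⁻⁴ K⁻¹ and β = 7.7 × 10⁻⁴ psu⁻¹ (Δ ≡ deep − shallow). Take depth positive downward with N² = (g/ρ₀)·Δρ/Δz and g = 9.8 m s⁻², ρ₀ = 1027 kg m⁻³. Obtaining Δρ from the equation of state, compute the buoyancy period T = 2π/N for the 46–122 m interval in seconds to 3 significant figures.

1.37 × 10³ s

ΔT = +4.9 K, ΔS = +1.42 psu (deep − shallow).
Δρ/ρ₀ = −αΔT + βΔS = -9.31 × 10⁻⁴ + 1.0934 × 10⁻³ = 1.624 × 10⁻⁴, so Δρ ≈ 0.1668 kg m⁻³.
N² = (g/ρ₀)·Δρ/Δz = g·(Δρ/ρ₀)/Δz = 9.8 × 1.624 × 10⁻⁴ / 76 = 2.0941 × 10⁻⁵ s⁻².
N = √(2.0941 × 10⁻⁵) = 4.5761 × 10⁻³ rad s⁻¹ → T = 2π/N = 1.3730 × 10³ s ≈ 1.37 × 10³ s.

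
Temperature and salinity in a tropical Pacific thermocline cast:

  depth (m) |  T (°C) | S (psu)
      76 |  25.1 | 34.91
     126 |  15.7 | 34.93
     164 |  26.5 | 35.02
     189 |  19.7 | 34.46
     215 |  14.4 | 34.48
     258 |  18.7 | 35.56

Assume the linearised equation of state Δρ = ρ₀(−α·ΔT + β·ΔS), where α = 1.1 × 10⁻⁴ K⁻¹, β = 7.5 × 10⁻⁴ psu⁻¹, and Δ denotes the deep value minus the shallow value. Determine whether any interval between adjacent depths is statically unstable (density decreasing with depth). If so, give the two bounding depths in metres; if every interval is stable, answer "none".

126–164 m

Evaluate Δρ/ρ₀ = −αΔT + βΔS across each adjacent pair:
  76–126 m: −αΔT+βΔS = −(1.1 × 10⁻⁴)(-9.4)+(7.5 × 10⁻⁴)(+0.02) = 1.0 × 10⁻³ → stable
  126–164 m: −αΔT+βΔS = −(1.1 × 10⁻⁴)(+10.8)+(7.5 × 10⁻⁴)(+0.09) = -1.1 × 10⁻³ → UNSTABLE
  164–189 m: −αΔT+βΔS = −(1.1 × 10⁻⁴)(-6.8)+(7.5 × 10⁻⁴)(-0.56) = 3.3 × 10⁻⁴ → stable
  189–215 m: −αΔT+βΔS = −(1.1 × 10⁻⁴)(-5.3)+(7.5 × 10⁻⁴)(+0.02) = 6.0 × 10⁻⁴ → stable
  215–258 m: −αΔT+βΔS = −(1.1 × 10⁻⁴)(+4.3)+(7.5 × 10⁻⁴)(+1.08) = 3.4 × 10⁻⁴ → stable
The 126–164 m interval has Δρ < 0: lighter water underlies denser water.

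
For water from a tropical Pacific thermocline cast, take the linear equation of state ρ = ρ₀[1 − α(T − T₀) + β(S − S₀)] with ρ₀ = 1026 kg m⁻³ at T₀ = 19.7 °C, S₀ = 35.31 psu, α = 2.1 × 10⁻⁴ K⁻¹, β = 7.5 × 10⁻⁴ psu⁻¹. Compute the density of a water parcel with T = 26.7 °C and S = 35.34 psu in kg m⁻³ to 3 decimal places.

T − T₀ = +7.0 K, S − S₀ = +0.03 psu.
Bracket = 1 − α·(+7.0) + β·(+0.03) = 1 + (-1.4475 × 10⁻³) = 0.9985525.
ρ = 1026 × 0.9985525 = 1024.515 kg m⁻³.

1024.515 kg m⁻³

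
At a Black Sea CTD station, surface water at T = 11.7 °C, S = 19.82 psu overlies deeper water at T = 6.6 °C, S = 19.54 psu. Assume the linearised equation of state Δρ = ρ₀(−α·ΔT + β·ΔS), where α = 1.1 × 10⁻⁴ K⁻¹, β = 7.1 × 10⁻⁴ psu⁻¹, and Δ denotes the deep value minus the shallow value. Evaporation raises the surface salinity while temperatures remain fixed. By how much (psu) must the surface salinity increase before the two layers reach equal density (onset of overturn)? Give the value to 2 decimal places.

Neutral buoyancy requires −α(T_deep − T_surf) + β(S_deep − S_surf′) = 0.
S_surf′ = S_deep − (α/β)·ΔT = 19.54 − (1.1 × 10⁻⁴/7.1 × 10⁻⁴)·(-5.1) = 20.3301 psu.
Increase required: 20.3301 − 19.82 = 0.5101 psu.

0.51 psu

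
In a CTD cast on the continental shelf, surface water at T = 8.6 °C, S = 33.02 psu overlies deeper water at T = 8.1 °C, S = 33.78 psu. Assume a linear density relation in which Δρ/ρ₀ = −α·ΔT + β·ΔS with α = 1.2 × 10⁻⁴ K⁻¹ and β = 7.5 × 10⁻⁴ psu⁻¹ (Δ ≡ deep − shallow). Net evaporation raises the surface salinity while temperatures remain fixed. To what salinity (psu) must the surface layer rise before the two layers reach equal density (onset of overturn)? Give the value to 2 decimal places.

Neutral buoyancy requires −α(T_deep − T_surf) + β(S_deep − S_surf′) = 0.
S_surf′ = S_deep − (α/β)·ΔT = 33.78 − (1.2 × 10⁻⁴/7.5 × 10⁻⁴)·(-0.5) = 33.8600 psu.
Increase required: 33.8600 − 33.02 = 0.8400 psu.

33.86 psu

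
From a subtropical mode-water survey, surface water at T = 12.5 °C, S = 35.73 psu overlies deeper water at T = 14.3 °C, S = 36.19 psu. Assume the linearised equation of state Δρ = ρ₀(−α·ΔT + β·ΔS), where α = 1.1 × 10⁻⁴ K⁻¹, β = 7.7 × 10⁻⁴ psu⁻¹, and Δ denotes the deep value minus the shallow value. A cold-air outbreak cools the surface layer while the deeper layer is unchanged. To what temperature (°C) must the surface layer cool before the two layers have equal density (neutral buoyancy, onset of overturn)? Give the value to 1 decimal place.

Neutral buoyancy requires Δρ = 0, i.e. −α(T_deep − T_surf′) + β(S_deep − S_surf) = 0.
T_surf′ = T_deep − (β/α)·ΔS = 14.3 − (7.7 × 10⁻⁴/1.1 × 10⁻⁴)·(+0.46) = 11.080 °C.
Cooling required: 12.5 − (11.080) = 1.420 °C.

11.1 °C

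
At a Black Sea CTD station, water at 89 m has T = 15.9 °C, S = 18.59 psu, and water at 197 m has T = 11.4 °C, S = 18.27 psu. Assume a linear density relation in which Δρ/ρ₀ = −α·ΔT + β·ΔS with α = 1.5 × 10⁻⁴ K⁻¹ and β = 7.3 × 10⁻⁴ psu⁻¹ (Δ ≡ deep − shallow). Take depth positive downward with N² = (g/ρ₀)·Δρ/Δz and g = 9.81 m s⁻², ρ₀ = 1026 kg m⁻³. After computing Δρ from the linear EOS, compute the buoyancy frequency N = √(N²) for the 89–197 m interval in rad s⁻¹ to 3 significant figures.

6.33 × 10⁻³ rad s⁻¹

ΔT = -4.5 K, ΔS = -0.32 psu (deep − shallow).
Δρ/ρ₀ = −αΔT + βΔS = 6.75 × 10⁻⁴ − 2.336 × 10⁻⁴ = 4.414 × 10⁻⁴, so Δρ ≈ 0.4529 kg m⁻³.
N² = (g/ρ₀)·Δρ/Δz = g·(Δρ/ρ₀)/Δz = 9.81 × 4.414 × 10⁻⁴ / 108 = 4.0094 × 10⁻⁵ s⁻².
N = √(4.0094 × 10⁻⁵) = 6.3320 × 10⁻³ rad s⁻¹ ≈ 6.33 × 10⁻³ rad s⁻¹.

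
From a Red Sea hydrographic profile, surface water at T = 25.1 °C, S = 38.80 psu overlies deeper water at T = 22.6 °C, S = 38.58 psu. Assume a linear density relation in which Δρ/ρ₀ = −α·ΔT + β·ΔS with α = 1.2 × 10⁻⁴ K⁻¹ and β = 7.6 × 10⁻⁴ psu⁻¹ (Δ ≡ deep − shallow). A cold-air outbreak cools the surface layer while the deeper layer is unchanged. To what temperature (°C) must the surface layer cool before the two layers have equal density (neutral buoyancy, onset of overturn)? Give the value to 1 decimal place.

Neutral buoyancy requires Δρ = 0, i.e. −α(T_deep − T_surf′) + β(S_deep − S_surf) = 0.
T_surf′ = T_deep − (β/α)·ΔS = 22.6 − (7.6 × 10⁻⁴/1.2 × 10⁻⁴)·(-0.22) = 23.993 °C.
Cooling required: 25.1 − (23.993) = 1.107 °C.

24.0 °C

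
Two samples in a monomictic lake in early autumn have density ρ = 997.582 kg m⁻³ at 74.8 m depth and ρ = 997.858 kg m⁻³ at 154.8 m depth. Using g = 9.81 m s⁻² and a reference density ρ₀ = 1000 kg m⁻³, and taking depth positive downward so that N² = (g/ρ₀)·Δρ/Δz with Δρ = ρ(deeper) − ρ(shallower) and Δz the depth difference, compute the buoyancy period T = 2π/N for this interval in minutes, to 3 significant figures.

18.0 min

Δρ = 997.858 − 997.582 = 0.276 kg m⁻³ over Δz = 154.8 − 74.8 = 80 m.
N² = (9.81/1000) × (0.276/80) = 3.3845 × 10⁻⁵ s⁻².
N = √(3.3845 × 10⁻⁵) = 5.8176 × 10⁻³ rad s⁻¹, so T = 2π/N = 1.0800 × 10³ s = 18.000 min ≈ 18.0 min.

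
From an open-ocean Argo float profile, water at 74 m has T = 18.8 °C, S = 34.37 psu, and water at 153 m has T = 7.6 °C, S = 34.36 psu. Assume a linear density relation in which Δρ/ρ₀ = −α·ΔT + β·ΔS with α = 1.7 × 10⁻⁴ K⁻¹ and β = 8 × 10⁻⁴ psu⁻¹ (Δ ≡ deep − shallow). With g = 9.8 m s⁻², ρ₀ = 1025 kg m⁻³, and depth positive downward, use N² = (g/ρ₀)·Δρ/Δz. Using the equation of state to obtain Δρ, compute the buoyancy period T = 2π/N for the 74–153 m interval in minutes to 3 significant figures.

ΔT = -11.2 K, ΔS = -0.01 psu (deep − shallow).
Δρ/ρ₀ = −αΔT + βΔS = 1.904 × 10⁻³ − 8.00 × 10⁻⁶ = 1.896 × 10⁻³, so Δρ ≈ 1.943 kg m⁻³.
N² = (g/ρ₀)·Δρ/Δz = g·(Δρ/ρ₀)/Δz = 9.8 × 1.896 × 10⁻³ / 79 = 2.3520 × 10⁻⁴ s⁻².
N = √(2.3520 × 10⁻⁴) = 0.015336 rad s⁻¹ → T = 2π/N = 409.70 s = 6.8283 min ≈ 6.83 min.

6.83 min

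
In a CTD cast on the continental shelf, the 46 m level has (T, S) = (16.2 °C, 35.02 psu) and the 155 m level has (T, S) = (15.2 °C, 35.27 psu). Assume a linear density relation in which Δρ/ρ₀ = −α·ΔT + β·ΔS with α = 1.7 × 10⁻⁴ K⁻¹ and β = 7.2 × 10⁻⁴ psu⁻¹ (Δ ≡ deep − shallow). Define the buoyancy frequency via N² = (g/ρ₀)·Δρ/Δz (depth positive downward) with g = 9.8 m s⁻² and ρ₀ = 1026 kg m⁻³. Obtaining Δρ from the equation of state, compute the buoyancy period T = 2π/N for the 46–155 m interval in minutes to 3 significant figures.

18.7 min

ΔT = -1.0 K, ΔS = +0.25 psu (deep − shallow).
Δρ/ρ₀ = −αΔT + βΔS = 1.70 × 10⁻⁴ + 1.80 × 10⁻⁴ = 3.50 × 10⁻⁴, so Δρ ≈ 0.3591 kg m⁻³.
N² = (g/ρ₀)·Δρ/Δz = g·(Δρ/ρ₀)/Δz = 9.8 × 3.50 × 10⁻⁴ / 109 = 3.1468 × 10⁻⁵ s⁻².
N = √(3.1468 × 10⁻⁵) = 5.6096 × 10⁻³ rad s⁻¹ → T = 2π/N = 1.1201 × 10³ s = 18.668 min ≈ 18.7 min.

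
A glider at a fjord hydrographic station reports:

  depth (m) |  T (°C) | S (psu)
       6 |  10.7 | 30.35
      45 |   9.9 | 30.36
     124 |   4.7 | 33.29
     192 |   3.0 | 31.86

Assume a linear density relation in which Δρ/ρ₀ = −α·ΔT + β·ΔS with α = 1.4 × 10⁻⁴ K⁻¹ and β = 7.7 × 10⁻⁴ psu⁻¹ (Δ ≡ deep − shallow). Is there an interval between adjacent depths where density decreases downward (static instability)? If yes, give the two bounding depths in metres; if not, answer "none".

124–192 m

Evaluate Δρ/ρ₀ = −αΔT + βΔS across each adjacent pair:
  6–45 m: −αΔT+βΔS = −(1.4 × 10⁻⁴)(-0.8)+(7.7 × 10⁻⁴)(+0.01) = 1.2 × 10⁻⁴ → stable
  45–124 m: −αΔT+βΔS = −(1.4 × 10⁻⁴)(-5.2)+(7.7 × 10⁻⁴)(+2.93) = 3.0 × 10⁻³ → stable
  124–192 m: −αΔT+βΔS = −(1.4 × 10⁻⁴)(-1.7)+(7.7 × 10⁻⁴)(-1.43) = -8.6 × 10⁻⁴ → UNSTABLE
The 124–192 m interval has Δρ < 0: lighter water underlies denser water.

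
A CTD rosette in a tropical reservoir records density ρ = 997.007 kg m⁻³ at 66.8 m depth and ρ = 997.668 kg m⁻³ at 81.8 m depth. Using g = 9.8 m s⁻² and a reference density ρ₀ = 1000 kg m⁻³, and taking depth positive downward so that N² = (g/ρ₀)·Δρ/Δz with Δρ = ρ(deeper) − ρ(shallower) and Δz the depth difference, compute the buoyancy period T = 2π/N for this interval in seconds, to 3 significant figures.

Δρ = 997.668 − 997.007 = 0.661 kg m⁻³ over Δz = 81.8 − 66.8 = 15 m.
N² = (9.8/1000) × (0.661/15) = 4.3185 × 10⁻⁴ s⁻².
N = √(4.3185 × 10⁻⁴) = 0.020781 rad s⁻¹, so T = 2π/N = 302.35 s ≈ 302 s.

302 s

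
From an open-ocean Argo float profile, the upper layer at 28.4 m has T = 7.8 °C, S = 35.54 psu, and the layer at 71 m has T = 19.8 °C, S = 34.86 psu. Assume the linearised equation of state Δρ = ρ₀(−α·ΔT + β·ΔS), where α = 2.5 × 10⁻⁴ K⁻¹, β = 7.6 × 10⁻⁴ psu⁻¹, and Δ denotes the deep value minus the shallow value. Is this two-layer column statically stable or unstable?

unstable

ΔT = 19.8 − 7.8 = +12.0 K and ΔS = 34.86 − 35.54 = -0.68 psu (deep − shallow).
−αΔT = -3.00 × 10⁻³; βΔS = -5.168 × 10⁻⁴; sum Δρ/ρ₀ = -3.5168 × 10⁻³.
Δρ/ρ₀ < 0, so Δρ < 0: deeper water is lighter → statically unstable; the column would overturn.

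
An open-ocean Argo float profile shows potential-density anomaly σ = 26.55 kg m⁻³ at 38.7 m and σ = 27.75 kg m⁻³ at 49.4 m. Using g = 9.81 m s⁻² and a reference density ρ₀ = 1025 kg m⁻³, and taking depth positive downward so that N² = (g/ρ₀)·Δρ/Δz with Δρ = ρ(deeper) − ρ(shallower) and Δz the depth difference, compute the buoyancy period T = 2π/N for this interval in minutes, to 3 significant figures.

3.20 min

Δρ = 1027.75 − 1026.55 = 1.20 kg m⁻³ over Δz = 49.4 − 38.7 = 10.7 m.
N² = (9.81/1025) × (1.20/10.7) = 1.0734 × 10⁻³ s⁻².
N = √(1.0734 × 10⁻³) = 0.032763 rad s⁻¹, so T = 2π/N = 191.78 s = 3.1963 min ≈ 3.20 min.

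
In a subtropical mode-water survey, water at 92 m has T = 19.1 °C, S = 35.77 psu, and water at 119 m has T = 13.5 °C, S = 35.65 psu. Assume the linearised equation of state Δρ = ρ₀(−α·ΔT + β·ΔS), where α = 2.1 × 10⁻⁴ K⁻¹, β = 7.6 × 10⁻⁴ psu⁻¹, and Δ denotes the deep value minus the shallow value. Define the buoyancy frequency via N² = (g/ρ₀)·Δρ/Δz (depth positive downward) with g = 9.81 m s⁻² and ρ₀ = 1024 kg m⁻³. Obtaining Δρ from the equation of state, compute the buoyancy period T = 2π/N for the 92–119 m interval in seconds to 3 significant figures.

ΔT = -5.6 K, ΔS = -0.12 psu (deep − shallow).
Δρ/ρ₀ = −αΔT + βΔS = 1.176 × 10⁻³ − 9.12 × 10⁻⁵ = 1.0848 × 10⁻³, so Δρ ≈ 1.111 kg m⁻³.
N² = (g/ρ₀)·Δρ/Δz = g·(Δρ/ρ₀)/Δz = 9.81 × 1.0848 × 10⁻³ / 27 = 3.9414 × 10⁻⁴ s⁻².
N = √(3.9414 × 10⁻⁴) = 0.019853 rad s⁻¹ → T = 2π/N = 316.49 s ≈ 316 s.

316 s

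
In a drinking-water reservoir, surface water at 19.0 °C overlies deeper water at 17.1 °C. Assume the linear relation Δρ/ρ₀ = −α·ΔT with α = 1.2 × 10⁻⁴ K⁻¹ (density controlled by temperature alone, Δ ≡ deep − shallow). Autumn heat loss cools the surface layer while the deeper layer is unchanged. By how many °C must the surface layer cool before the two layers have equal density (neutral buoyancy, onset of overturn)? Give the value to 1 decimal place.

With temperature the only control, equal density requires T_surf′ = T_deep.
T_surf′ = 17.1 °C.
Cooling required: 19.0 − 17.1 = 1.9 °C.

1.9 °C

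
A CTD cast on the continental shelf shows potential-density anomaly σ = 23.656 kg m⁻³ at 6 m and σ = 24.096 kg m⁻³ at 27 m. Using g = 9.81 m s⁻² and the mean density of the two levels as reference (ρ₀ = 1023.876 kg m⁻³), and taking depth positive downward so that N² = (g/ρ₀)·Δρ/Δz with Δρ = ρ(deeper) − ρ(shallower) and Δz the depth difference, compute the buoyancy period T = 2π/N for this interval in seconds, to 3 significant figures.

Δρ = 1024.096 − 1023.656 = 0.440 kg m⁻³ over Δz = 27 − 6 = 21 m.
N² = (9.81/1023.876) × (0.440/21) = 2.0075 × 10⁻⁴ s⁻².
N = √(2.0075 × 10⁻⁴) = 0.014169 rad s⁻¹, so T = 2π/N = 443.45 s ≈ 443 s.

443 s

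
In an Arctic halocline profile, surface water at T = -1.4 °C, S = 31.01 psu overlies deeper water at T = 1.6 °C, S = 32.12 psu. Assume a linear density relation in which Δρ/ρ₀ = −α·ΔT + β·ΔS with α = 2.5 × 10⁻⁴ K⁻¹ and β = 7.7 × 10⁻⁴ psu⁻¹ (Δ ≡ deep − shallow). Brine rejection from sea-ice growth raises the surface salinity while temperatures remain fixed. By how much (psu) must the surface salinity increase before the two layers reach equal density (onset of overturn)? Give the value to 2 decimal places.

Neutral buoyancy requires −α(T_deep − T_surf) + β(S_deep − S_surf′) = 0.
S_surf′ = S_deep − (α/β)·ΔT = 32.12 − (2.5 × 10⁻⁴/7.7 × 10⁻⁴)·(+3.0) = 31.1460 psu.
Increase required: 31.1460 − 31.01 = 0.1360 psu.

0.14 psu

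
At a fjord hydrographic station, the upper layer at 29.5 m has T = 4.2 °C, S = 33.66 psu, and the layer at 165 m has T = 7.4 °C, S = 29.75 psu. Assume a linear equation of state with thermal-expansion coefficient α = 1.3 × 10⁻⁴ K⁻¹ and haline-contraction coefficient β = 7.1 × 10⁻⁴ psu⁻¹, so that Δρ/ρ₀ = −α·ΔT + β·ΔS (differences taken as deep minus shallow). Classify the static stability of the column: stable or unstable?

unstable

ΔT = 7.4 − 4.2 = +3.2 K and ΔS = 29.75 − 33.66 = -3.91 psu (deep − shallow).
−αΔT = -4.16 × 10⁻⁴; βΔS = -2.7761 × 10⁻³; sum Δρ/ρ₀ = -3.1921 × 10⁻³.
Δρ/ρ₀ < 0, so Δρ < 0: deeper water is lighter → statically unstable; the column would overturn.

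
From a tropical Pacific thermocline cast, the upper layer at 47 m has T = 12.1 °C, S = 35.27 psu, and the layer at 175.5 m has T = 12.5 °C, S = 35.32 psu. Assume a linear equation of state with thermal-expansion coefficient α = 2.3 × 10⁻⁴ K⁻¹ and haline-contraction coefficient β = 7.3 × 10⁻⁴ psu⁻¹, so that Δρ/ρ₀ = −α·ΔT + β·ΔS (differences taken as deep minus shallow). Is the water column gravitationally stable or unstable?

unstable

ΔT = 12.5 − 12.1 = +0.4 K and ΔS = 35.32 − 35.27 = +0.05 psu (deep − shallow).
−αΔT = -9.20 × 10⁻⁵; βΔS = 3.65 × 10⁻⁵; sum Δρ/ρ₀ = -5.55 × 10⁻⁵.
Δρ/ρ₀ < 0, so Δρ < 0: deeper water is lighter → statically unstable; the column would overturn.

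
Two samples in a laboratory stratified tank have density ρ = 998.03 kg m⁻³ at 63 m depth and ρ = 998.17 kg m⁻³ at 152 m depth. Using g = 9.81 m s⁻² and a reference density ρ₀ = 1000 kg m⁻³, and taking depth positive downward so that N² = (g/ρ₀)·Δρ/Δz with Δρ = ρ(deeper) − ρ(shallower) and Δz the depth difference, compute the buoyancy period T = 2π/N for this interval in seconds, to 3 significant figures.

Δρ = 998.17 − 998.03 = 0.14 kg m⁻³ over Δz = 152 − 63 = 89 m.
N² = (9.81/1000) × (0.14/89) = 1.5431 × 10⁻⁵ s⁻².
N = √(1.5431 × 10⁻⁵) = 3.9282 × 10⁻³ rad s⁻¹, so T = 2π/N = 1.5995 × 10³ s ≈ 1.60 × 10³ s.

1.60 × 10³ s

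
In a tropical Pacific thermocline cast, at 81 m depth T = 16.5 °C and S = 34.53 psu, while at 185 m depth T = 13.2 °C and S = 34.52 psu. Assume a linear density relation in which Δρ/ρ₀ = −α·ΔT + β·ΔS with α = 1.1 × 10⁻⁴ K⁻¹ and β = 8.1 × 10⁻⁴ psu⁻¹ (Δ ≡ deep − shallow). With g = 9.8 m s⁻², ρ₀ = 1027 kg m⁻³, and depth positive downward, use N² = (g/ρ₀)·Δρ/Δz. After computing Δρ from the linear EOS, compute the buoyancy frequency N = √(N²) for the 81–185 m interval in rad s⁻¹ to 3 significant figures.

5.78 × 10⁻³ rad s⁻¹

ΔT = -3.3 K, ΔS = -0.01 psu (deep − shallow).
Δρ/ρ₀ = −αΔT + βΔS = 3.63 × 10⁻⁴ − 8.10 × 10⁻⁶ = 3.549 × 10⁻⁴, so Δρ ≈ 0.3645 kg m⁻³.
N² = (g/ρ₀)·Δρ/Δz = g·(Δρ/ρ₀)/Δz = 9.8 × 3.549 × 10⁻⁴ / 104 = 3.3443 × 10⁻⁵ s⁻².
N = √(3.3443 × 10⁻⁵) = 5.7830 × 10⁻³ rad s⁻¹ ≈ 5.78 × 10⁻³ rad s⁻¹.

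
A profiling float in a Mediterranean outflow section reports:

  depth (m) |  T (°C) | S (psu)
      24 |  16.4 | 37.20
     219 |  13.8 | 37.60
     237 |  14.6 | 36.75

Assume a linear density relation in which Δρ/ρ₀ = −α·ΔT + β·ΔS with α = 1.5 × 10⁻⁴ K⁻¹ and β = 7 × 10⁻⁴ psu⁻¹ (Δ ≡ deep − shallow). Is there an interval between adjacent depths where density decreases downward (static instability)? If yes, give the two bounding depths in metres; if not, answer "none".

Evaluate Δρ/ρ₀ = −αΔT + βΔS across each adjacent pair:
  24–219 m: −αΔT+βΔS = −(1.5 × 10⁻⁴)(-2.6)+(7 × 10⁻⁴)(+0.40) = 6.7 × 10⁻⁴ → stable
  219–237 m: −αΔT+βΔS = −(1.5 × 10⁻⁴)(+0.8)+(7 × 10⁻⁴)(-0.85) = -7.1 × 10⁻⁴ → UNSTABLE
The 219–237 m interval has Δρ < 0: lighter water underlies denser water.

219–237 m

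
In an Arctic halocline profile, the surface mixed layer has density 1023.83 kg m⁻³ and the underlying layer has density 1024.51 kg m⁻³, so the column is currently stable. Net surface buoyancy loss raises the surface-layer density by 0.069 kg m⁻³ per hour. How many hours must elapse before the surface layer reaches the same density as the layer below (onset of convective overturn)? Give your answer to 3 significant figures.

9.86 hours

Density deficit of the surface layer: 1024.51 − 1023.83 = 0.68 kg m⁻³.
Required change = 0.68 / 0.069 = 9.86 hours.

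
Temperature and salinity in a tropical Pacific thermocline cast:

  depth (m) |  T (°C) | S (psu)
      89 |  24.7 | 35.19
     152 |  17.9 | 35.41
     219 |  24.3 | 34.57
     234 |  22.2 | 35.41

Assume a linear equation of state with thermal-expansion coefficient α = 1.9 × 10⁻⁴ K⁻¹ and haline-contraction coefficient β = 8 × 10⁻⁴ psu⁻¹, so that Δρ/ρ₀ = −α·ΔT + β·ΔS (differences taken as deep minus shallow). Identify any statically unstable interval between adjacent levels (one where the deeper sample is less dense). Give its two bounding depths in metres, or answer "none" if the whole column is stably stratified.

Evaluate Δρ/ρ₀ = −αΔT + βΔS across each adjacent pair:
  89–152 m: −αΔT+βΔS = −(1.9 × 10⁻⁴)(-6.8)+(8 × 10⁻⁴)(+0.22) = 1.5 × 10⁻³ → stable
  152–219 m: −αΔT+βΔS = −(1.9 × 10⁻⁴)(+6.4)+(8 × 10⁻⁴)(-0.84) = -1.9 × 10⁻³ → UNSTABLE
  219–234 m: −αΔT+βΔS = −(1.9 × 10⁻⁴)(-2.1)+(8 × 10⁻⁴)(+0.84) = 1.1 × 10⁻³ → stable
The 152–219 m interval has Δρ < 0: lighter water underlies denser water.

152–219 m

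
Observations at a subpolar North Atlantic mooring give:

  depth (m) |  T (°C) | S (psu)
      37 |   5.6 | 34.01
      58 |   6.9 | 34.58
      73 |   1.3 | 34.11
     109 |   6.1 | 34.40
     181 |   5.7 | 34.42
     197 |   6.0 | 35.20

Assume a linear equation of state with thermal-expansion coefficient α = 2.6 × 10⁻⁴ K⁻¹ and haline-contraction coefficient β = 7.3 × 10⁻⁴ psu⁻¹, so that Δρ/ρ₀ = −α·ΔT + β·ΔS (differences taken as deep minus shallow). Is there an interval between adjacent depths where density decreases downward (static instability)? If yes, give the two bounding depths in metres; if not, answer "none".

73–109 m

Evaluate Δρ/ρ₀ = −αΔT + βΔS across each adjacent pair:
  37–58 m: −αΔT+βΔS = −(2.6 × 10⁻⁴)(+1.3)+(7.3 × 10⁻⁴)(+0.57) = 7.8 × 10⁻⁵ → stable
  58–73 m: −αΔT+βΔS = −(2.6 × 10⁻⁴)(-5.6)+(7.3 × 10⁻⁴)(-0.47) = 1.1 × 10⁻³ → stable
  73–109 m: −αΔT+βΔS = −(2.6 × 10⁻⁴)(+4.8)+(7.3 × 10⁻⁴)(+0.29) = -1.0 × 10⁻³ → UNSTABLE
  109–181 m: −αΔT+βΔS = −(2.6 × 10⁻⁴)(-0.4)+(7.3 × 10⁻⁴)(+0.02) = 1.2 × 10⁻⁴ → stable
  181–197 m: −αΔT+βΔS = −(2.6 × 10⁻⁴)(+0.3)+(7.3 × 10⁻⁴)(+0.78) = 4.9 × 10⁻⁴ → stable
The 73–109 m interval has Δρ < 0: lighter water underlies denser water.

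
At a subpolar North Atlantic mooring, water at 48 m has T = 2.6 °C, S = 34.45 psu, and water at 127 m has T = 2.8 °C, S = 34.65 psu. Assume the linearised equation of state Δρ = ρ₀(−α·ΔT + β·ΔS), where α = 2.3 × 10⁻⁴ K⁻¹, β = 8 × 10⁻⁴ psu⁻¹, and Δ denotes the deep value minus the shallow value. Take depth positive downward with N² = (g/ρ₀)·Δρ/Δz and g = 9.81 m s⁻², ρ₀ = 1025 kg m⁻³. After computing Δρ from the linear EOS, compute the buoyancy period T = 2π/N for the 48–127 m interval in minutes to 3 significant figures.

ΔT = +0.2 K, ΔS = +0.20 psu (deep − shallow).
Δρ/ρ₀ = −αΔT + βΔS = -4.60 × 10⁻⁵ + 1.60 × 10⁻⁴ = 1.14 × 10⁻⁴, so Δρ ≈ 0.1169 kg m⁻³.
N² = (g/ρ₀)·Δρ/Δz = g·(Δρ/ρ₀)/Δz = 9.81 × 1.14 × 10⁻⁴ / 79 = 1.4156 × 10⁻⁵ s⁻².
N = √(1.4156 × 10⁻⁵) = 3.7624 × 10⁻³ rad s⁻¹ → T = 2π/N = 1.6700 × 10³ s = 27.833 min ≈ 27.8 min.

27.8 min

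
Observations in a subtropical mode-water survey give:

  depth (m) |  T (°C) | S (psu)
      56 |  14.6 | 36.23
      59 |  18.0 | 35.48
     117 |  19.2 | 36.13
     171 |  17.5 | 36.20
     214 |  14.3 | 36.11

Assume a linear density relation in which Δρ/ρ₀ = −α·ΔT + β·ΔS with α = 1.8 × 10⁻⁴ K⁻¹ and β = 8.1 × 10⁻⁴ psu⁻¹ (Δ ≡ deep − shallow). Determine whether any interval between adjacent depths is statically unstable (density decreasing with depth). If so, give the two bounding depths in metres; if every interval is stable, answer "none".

Evaluate Δρ/ρ₀ = −αΔT + βΔS across each adjacent pair:
  56–59 m: −αΔT+βΔS = −(1.8 × 10⁻⁴)(+3.4)+(8.1 × 10⁻⁴)(-0.75) = -1.2 × 10⁻³ → UNSTABLE
  59–117 m: −αΔT+βΔS = −(1.8 × 10⁻⁴)(+1.2)+(8.1 × 10⁻⁴)(+0.65) = 3.1 × 10⁻⁴ → stable
  117–171 m: −αΔT+βΔS = −(1.8 × 10⁻⁴)(-1.7)+(8.1 × 10⁻⁴)(+0.07) = 3.6 × 10⁻⁴ → stable
  171–214 m: −αΔT+βΔS = −(1.8 × 10⁻⁴)(-3.2)+(8.1 × 10⁻⁴)(-0.09) = 5.0 × 10⁻⁴ → stable
The 56–59 m interval has Δρ < 0: lighter water underlies denser water.

56–59 m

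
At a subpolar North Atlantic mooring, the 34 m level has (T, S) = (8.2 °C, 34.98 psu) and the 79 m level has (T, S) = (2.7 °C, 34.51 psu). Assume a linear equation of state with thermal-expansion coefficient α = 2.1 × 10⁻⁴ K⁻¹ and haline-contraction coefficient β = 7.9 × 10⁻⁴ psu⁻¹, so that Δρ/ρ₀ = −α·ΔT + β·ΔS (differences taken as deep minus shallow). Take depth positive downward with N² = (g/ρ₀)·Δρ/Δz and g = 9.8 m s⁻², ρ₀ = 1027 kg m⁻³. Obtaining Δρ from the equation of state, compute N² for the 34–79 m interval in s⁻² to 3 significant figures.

1.71 × 10⁻⁴ s⁻²

ΔT = -5.5 K, ΔS = -0.47 psu (deep − shallow).
Δρ/ρ₀ = −αΔT + βΔS = 1.155 × 10⁻³ − 3.713 × 10⁻⁴ = 7.837 × 10⁻⁴, so Δρ ≈ 0.8049 kg m⁻³.
N² = (g/ρ₀)·Δρ/Δz = g·(Δρ/ρ₀)/Δz = 9.8 × 7.837 × 10⁻⁴ / 45 = 1.7067 × 10⁻⁴ s⁻² ≈ 1.71 × 10⁻⁴ s⁻².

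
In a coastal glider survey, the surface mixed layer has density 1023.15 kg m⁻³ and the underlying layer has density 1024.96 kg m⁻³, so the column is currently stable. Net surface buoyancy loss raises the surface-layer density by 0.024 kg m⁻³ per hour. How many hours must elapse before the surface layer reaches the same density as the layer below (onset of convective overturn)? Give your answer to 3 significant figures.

Density deficit of the surface layer: 1024.96 − 1023.15 = 1.81 kg m⁻³.
Required change = 1.81 / 0.024 = 75.4 hours.

75.4 hours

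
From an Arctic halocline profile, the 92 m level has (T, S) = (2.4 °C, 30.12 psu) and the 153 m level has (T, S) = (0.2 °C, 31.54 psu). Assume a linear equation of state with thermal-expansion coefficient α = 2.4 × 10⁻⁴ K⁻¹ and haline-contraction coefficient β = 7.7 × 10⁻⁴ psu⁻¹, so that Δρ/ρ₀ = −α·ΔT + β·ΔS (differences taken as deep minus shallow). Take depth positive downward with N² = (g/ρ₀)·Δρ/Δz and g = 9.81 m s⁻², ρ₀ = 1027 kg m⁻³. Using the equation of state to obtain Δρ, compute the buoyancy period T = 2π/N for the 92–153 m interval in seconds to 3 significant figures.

ΔT = -2.2 K, ΔS = +1.42 psu (deep − shallow).
Δρ/ρ₀ = −αΔT + βΔS = 5.28 × 10⁻⁴ + 1.0934 × 10⁻³ = 1.6214 × 10⁻³, so Δρ ≈ 1.665 kg m⁻³.
N² = (g/ρ₀)·Δρ/Δz = g·(Δρ/ρ₀)/Δz = 9.81 × 1.6214 × 10⁻³ / 61 = 2.6075 × 10⁻⁴ s⁻².
N = √(2.6075 × 10⁻⁴) = 0.016148 rad s⁻¹ → T = 2π/N = 389.10 s ≈ 389 s.

389 s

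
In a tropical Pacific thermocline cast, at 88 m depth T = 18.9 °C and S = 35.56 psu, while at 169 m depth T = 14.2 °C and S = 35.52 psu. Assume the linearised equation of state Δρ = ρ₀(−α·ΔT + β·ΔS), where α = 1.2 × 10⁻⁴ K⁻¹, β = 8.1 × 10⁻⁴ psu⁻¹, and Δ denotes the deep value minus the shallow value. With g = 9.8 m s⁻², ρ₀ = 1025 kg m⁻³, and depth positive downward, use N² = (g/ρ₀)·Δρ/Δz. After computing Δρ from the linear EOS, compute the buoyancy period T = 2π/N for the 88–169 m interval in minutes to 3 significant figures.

13.1 min

ΔT = -4.7 K, ΔS = -0.04 psu (deep − shallow).
Δρ/ρ₀ = −αΔT + βΔS = 5.64 × 10⁻⁴ − 3.24 × 10⁻⁵ = 5.316 × 10⁻⁴, so Δρ ≈ 0.5449 kg m⁻³.
N² = (g/ρ₀)·Δρ/Δz = g·(Δρ/ρ₀)/Δz = 9.8 × 5.316 × 10⁻⁴ / 81 = 6.4317 × 10⁻⁵ s⁻².
N = √(6.4317 × 10⁻⁵) = 8.0198 × 10⁻³ rad s⁻¹ → T = 2π/N = 783.46 s = 13.058 min ≈ 13.1 min.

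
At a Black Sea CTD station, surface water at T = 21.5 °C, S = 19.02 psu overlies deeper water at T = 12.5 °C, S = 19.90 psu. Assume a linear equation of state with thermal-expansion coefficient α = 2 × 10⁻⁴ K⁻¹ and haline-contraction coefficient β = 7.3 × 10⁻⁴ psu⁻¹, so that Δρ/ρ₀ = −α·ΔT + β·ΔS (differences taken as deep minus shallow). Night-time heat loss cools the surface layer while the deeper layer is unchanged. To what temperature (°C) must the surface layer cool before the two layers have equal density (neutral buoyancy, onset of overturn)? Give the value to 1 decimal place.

Neutral buoyancy requires Δρ = 0, i.e. −α(T_deep − T_surf′) + β(S_deep − S_surf) = 0.
T_surf′ = T_deep − (β/α)·ΔS = 12.5 − (7.3 × 10⁻⁴/2 × 10⁻⁴)·(+0.88) = 9.288 °C.
Cooling required: 21.5 − (9.288) = 12.212 °C.

9.3 °C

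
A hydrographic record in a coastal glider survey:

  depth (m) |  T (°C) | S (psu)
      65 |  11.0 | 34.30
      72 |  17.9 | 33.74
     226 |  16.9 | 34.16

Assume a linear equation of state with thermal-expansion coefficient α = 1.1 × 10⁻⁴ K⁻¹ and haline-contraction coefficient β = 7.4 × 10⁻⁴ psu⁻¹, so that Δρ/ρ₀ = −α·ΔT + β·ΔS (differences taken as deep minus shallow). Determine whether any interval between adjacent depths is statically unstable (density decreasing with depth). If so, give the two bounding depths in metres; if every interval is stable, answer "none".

Evaluate Δρ/ρ₀ = −αΔT + βΔS across each adjacent pair:
  65–72 m: −αΔT+βΔS = −(1.1 × 10⁻⁴)(+6.9)+(7.4 × 10⁻⁴)(-0.56) = -1.2 × 10⁻³ → UNSTABLE
  72–226 m: −αΔT+βΔS = −(1.1 × 10⁻⁴)(-1.0)+(7.4 × 10⁻⁴)(+0.42) = 4.2 × 10⁻⁴ → stable
The 65–72 m interval has Δρ < 0: lighter water underlies denser water.

65–72 m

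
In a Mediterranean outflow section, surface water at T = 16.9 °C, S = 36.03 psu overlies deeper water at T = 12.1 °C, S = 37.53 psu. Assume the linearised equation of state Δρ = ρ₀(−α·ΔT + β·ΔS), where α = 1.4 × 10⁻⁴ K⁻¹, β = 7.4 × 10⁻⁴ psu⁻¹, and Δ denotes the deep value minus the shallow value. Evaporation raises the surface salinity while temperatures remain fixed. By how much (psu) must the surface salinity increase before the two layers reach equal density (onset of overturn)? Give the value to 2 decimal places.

2.41 psu

Neutral buoyancy requires −α(T_deep − T_surf) + β(S_deep − S_surf′) = 0.
S_surf′ = S_deep − (α/β)·ΔT = 37.53 − (1.4 × 10⁻⁴/7.4 × 10⁻⁴)·(-4.8) = 38.4381 psu.
Increase required: 38.4381 − 36.03 = 2.4081 psu.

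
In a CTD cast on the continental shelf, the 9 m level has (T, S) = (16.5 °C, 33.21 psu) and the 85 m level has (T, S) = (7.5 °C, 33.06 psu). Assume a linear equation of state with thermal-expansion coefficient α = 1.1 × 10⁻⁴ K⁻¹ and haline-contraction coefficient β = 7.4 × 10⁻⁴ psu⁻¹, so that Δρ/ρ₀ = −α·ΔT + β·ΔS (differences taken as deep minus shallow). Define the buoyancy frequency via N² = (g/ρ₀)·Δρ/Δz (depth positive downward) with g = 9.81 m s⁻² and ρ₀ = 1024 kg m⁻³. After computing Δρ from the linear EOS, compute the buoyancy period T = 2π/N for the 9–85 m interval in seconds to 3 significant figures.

590 s

ΔT = -9.0 K, ΔS = -0.15 psu (deep − shallow).
Δρ/ρ₀ = −αΔT + βΔS = 9.90 × 10⁻⁴ − 1.11 × 10⁻⁴ = 8.79 × 10⁻⁴, so Δρ ≈ 0.9001 kg m⁻³.
N² = (g/ρ₀)·Δρ/Δz = g·(Δρ/ρ₀)/Δz = 9.81 × 8.79 × 10⁻⁴ / 76 = 1.1346 × 10⁻⁴ s⁻².
N = √(1.1346 × 10⁻⁴) = 0.010652 rad s⁻¹ → T = 2π/N = 589.86 s ≈ 590 s.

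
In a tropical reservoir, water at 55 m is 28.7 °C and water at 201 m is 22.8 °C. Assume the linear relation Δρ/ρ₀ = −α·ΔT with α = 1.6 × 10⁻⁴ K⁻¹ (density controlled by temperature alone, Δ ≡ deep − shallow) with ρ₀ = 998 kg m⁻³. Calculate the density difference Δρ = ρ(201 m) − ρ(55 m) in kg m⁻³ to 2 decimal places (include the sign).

+0.94 kg m⁻³

ΔT = -5.9 K, Δρ/ρ₀ = −αΔT = 9.44 × 10⁻⁴.
Δρ = 998 × (9.44 × 10⁻⁴) = +0.94 kg m⁻³.
Positive Δρ: denser below, stable.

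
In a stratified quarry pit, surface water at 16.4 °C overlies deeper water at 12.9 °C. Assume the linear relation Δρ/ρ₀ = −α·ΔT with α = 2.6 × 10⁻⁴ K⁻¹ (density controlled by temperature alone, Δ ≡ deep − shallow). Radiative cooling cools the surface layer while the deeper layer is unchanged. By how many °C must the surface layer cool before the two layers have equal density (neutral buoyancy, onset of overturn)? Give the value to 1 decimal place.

With temperature the only control, equal density requires T_surf′ = T_deep.
T_surf′ = 12.9 °C.
Cooling required: 16.4 − 12.9 = 3.5 °C.

3.5 °C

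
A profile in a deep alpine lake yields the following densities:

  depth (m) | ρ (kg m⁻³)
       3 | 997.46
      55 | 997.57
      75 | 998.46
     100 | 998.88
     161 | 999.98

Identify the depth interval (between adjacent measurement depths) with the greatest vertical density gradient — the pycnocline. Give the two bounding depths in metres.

Compute the density gradient over each adjacent pair:
  3–55 m: Δρ/Δz = 0.11/52 = 2.1 × 10⁻³ kg m⁻⁴
  55–75 m: Δρ/Δz = 0.89/20 = 0.044 kg m⁻⁴
  75–100 m: Δρ/Δz = 0.42/25 = 0.017 kg m⁻⁴
  100–161 m: Δρ/Δz = 1.10/61 = 0.018 kg m⁻⁴
The largest gradient is in the 55–75 m interval — the pycnocline.

55–75 m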